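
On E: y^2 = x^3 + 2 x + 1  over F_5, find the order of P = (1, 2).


Compute successive multiples of P until we hit O:
  1P = (1, 2)
  2P = (3, 3)
  3P = (0, 1)
  4P = (0, 4)
  5P = (3, 2)
  6P = (1, 3)
  7P = O

ord(P) = 7


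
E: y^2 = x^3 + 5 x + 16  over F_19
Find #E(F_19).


For each x in F_19, count y with y^2 = x^3 + 5 x + 16 mod 19:
  x = 0: RHS = 16, y in [4, 15]  -> 2 point(s)
  x = 3: RHS = 1, y in [1, 18]  -> 2 point(s)
  x = 4: RHS = 5, y in [9, 10]  -> 2 point(s)
  x = 8: RHS = 17, y in [6, 13]  -> 2 point(s)
  x = 9: RHS = 11, y in [7, 12]  -> 2 point(s)
  x = 13: RHS = 17, y in [6, 13]  -> 2 point(s)
  x = 17: RHS = 17, y in [6, 13]  -> 2 point(s)
Affine points: 14. Add the point at infinity: total = 15.

#E(F_19) = 15


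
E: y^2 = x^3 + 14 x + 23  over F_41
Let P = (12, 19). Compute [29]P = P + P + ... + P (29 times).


k = 29 = 11101_2 (binary, LSB first: 10111)
Double-and-add from P = (12, 19):
  bit 0 = 1: acc = O + (12, 19) = (12, 19)
  bit 1 = 0: acc unchanged = (12, 19)
  bit 2 = 1: acc = (12, 19) + (6, 35) = (21, 5)
  bit 3 = 1: acc = (21, 5) + (31, 21) = (26, 28)
  bit 4 = 1: acc = (26, 28) + (11, 27) = (2, 31)

29P = (2, 31)


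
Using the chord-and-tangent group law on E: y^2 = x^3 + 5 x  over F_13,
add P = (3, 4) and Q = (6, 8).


P != Q, so use the chord formula.
s = (y2 - y1) / (x2 - x1) = (4) / (3) mod 13 = 10
x3 = s^2 - x1 - x2 mod 13 = 10^2 - 3 - 6 = 0
y3 = s (x1 - x3) - y1 mod 13 = 10 * (3 - 0) - 4 = 0

P + Q = (0, 0)


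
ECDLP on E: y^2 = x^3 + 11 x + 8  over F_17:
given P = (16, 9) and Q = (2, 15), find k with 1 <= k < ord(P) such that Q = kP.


Enumerate multiples of P until we hit Q = (2, 15):
  1P = (16, 9)
  2P = (11, 10)
  3P = (5, 16)
  4P = (12, 7)
  5P = (2, 15)
Match found at i = 5.

k = 5


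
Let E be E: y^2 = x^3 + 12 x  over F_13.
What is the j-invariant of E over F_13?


Delta = -16(4 a^3 + 27 b^2) mod 13 = 12
-1728 * (4 a)^3 = -1728 * (4*12)^3 mod 13 = 1
j = 1 * 12^(-1) mod 13 = 12

j = 12 (mod 13)


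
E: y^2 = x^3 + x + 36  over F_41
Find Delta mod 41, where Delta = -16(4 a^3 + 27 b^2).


4 a^3 + 27 b^2 = 4*1^3 + 27*36^2 = 4 + 34992 = 34996
Delta = -16 * (34996) = -559936
Delta mod 41 = 1

Delta = 1 (mod 41)


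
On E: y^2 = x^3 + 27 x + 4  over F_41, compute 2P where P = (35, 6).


k = 2 = 10_2 (binary, LSB first: 01)
Double-and-add from P = (35, 6):
  bit 0 = 0: acc unchanged = O
  bit 1 = 1: acc = O + (13, 16) = (13, 16)

2P = (13, 16)


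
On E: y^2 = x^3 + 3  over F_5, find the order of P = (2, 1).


Compute successive multiples of P until we hit O:
  1P = (2, 1)
  2P = (2, 4)
  3P = O

ord(P) = 3


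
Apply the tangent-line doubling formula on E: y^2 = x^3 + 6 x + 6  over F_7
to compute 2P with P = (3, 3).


Doubling: s = (3 x1^2 + a) / (2 y1)
s = (3*3^2 + 6) / (2*3) mod 7 = 2
x3 = s^2 - 2 x1 mod 7 = 2^2 - 2*3 = 5
y3 = s (x1 - x3) - y1 mod 7 = 2 * (3 - 5) - 3 = 0

2P = (5, 0)


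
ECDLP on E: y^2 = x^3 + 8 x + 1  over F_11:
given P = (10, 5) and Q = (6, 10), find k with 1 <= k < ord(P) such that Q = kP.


Enumerate multiples of P until we hit Q = (6, 10):
  1P = (10, 5)
  2P = (2, 6)
  3P = (4, 8)
  4P = (0, 1)
  5P = (6, 1)
  6P = (7, 9)
  7P = (8, 7)
  8P = (5, 1)
  9P = (5, 10)
  10P = (8, 4)
  11P = (7, 2)
  12P = (6, 10)
Match found at i = 12.

k = 12


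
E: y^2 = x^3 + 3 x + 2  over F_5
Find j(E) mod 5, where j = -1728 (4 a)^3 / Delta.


Delta = -16(4 a^3 + 27 b^2) mod 5 = 4
-1728 * (4 a)^3 = -1728 * (4*3)^3 mod 5 = 1
j = 1 * 4^(-1) mod 5 = 4

j = 4 (mod 5)


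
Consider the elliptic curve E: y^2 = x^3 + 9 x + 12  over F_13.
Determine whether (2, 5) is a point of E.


Check whether y^2 = x^3 + 9 x + 12 (mod 13) for (x, y) = (2, 5).
LHS: y^2 = 5^2 mod 13 = 12
RHS: x^3 + 9 x + 12 = 2^3 + 9*2 + 12 mod 13 = 12
LHS = RHS

Yes, on the curve


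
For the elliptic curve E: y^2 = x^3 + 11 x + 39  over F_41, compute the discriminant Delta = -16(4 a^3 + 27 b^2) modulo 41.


4 a^3 + 27 b^2 = 4*11^3 + 27*39^2 = 5324 + 41067 = 46391
Delta = -16 * (46391) = -742256
Delta mod 41 = 8

Delta = 8 (mod 41)


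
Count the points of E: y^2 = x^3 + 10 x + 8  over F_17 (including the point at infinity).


For each x in F_17, count y with y^2 = x^3 + 10 x + 8 mod 17:
  x = 0: RHS = 8, y in [5, 12]  -> 2 point(s)
  x = 1: RHS = 2, y in [6, 11]  -> 2 point(s)
  x = 2: RHS = 2, y in [6, 11]  -> 2 point(s)
  x = 5: RHS = 13, y in [8, 9]  -> 2 point(s)
  x = 7: RHS = 13, y in [8, 9]  -> 2 point(s)
  x = 11: RHS = 4, y in [2, 15]  -> 2 point(s)
  x = 14: RHS = 2, y in [6, 11]  -> 2 point(s)
Affine points: 14. Add the point at infinity: total = 15.

#E(F_17) = 15


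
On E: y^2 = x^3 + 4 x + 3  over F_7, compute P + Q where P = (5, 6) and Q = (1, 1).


P != Q, so use the chord formula.
s = (y2 - y1) / (x2 - x1) = (2) / (3) mod 7 = 3
x3 = s^2 - x1 - x2 mod 7 = 3^2 - 5 - 1 = 3
y3 = s (x1 - x3) - y1 mod 7 = 3 * (5 - 3) - 6 = 0

P + Q = (3, 0)


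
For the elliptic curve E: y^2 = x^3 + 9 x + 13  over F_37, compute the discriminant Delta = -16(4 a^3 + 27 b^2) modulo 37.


4 a^3 + 27 b^2 = 4*9^3 + 27*13^2 = 2916 + 4563 = 7479
Delta = -16 * (7479) = -119664
Delta mod 37 = 31

Delta = 31 (mod 37)


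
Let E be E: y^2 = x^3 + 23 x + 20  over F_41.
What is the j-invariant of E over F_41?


Delta = -16(4 a^3 + 27 b^2) mod 41 = 40
-1728 * (4 a)^3 = -1728 * (4*23)^3 mod 41 = 27
j = 27 * 40^(-1) mod 41 = 14

j = 14 (mod 41)


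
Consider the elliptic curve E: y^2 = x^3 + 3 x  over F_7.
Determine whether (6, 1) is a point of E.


Check whether y^2 = x^3 + 3 x + 0 (mod 7) for (x, y) = (6, 1).
LHS: y^2 = 1^2 mod 7 = 1
RHS: x^3 + 3 x + 0 = 6^3 + 3*6 + 0 mod 7 = 3
LHS != RHS

No, not on the curve


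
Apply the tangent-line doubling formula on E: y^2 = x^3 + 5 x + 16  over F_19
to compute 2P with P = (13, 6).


Doubling: s = (3 x1^2 + a) / (2 y1)
s = (3*13^2 + 5) / (2*6) mod 19 = 11
x3 = s^2 - 2 x1 mod 19 = 11^2 - 2*13 = 0
y3 = s (x1 - x3) - y1 mod 19 = 11 * (13 - 0) - 6 = 4

2P = (0, 4)


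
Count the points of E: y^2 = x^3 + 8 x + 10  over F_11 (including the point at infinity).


For each x in F_11, count y with y^2 = x^3 + 8 x + 10 mod 11:
  x = 2: RHS = 1, y in [1, 10]  -> 2 point(s)
  x = 8: RHS = 3, y in [5, 6]  -> 2 point(s)
  x = 10: RHS = 1, y in [1, 10]  -> 2 point(s)
Affine points: 6. Add the point at infinity: total = 7.

#E(F_11) = 7


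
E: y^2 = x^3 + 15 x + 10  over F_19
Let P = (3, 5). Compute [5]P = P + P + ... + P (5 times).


k = 5 = 101_2 (binary, LSB first: 101)
Double-and-add from P = (3, 5):
  bit 0 = 1: acc = O + (3, 5) = (3, 5)
  bit 1 = 0: acc unchanged = (3, 5)
  bit 2 = 1: acc = (3, 5) + (15, 0) = (5, 18)

5P = (5, 18)


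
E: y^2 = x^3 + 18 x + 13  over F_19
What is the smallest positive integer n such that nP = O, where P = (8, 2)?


Compute successive multiples of P until we hit O:
  1P = (8, 2)
  2P = (9, 12)
  3P = (7, 8)
  4P = (2, 0)
  5P = (7, 11)
  6P = (9, 7)
  7P = (8, 17)
  8P = O

ord(P) = 8


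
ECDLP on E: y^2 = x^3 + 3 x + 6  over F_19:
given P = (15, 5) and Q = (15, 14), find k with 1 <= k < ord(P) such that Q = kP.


Enumerate multiples of P until we hit Q = (15, 14):
  1P = (15, 5)
  2P = (0, 5)
  3P = (4, 14)
  4P = (17, 7)
  5P = (7, 3)
  6P = (3, 17)
  7P = (2, 1)
  8P = (13, 0)
  9P = (2, 18)
  10P = (3, 2)
  11P = (7, 16)
  12P = (17, 12)
  13P = (4, 5)
  14P = (0, 14)
  15P = (15, 14)
Match found at i = 15.

k = 15


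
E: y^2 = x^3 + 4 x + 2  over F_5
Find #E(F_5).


For each x in F_5, count y with y^2 = x^3 + 4 x + 2 mod 5:
  x = 3: RHS = 1, y in [1, 4]  -> 2 point(s)
Affine points: 2. Add the point at infinity: total = 3.

#E(F_5) = 3


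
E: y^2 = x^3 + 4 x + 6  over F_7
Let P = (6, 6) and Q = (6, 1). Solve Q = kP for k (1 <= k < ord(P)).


Enumerate multiples of P until we hit Q = (6, 1):
  1P = (6, 6)
  2P = (2, 1)
  3P = (1, 2)
  4P = (4, 4)
  5P = (5, 2)
  6P = (5, 5)
  7P = (4, 3)
  8P = (1, 5)
  9P = (2, 6)
  10P = (6, 1)
Match found at i = 10.

k = 10


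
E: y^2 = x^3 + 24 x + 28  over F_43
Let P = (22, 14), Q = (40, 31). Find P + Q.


P != Q, so use the chord formula.
s = (y2 - y1) / (x2 - x1) = (17) / (18) mod 43 = 32
x3 = s^2 - x1 - x2 mod 43 = 32^2 - 22 - 40 = 16
y3 = s (x1 - x3) - y1 mod 43 = 32 * (22 - 16) - 14 = 6

P + Q = (16, 6)


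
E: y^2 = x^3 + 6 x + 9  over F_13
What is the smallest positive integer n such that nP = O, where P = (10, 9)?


Compute successive multiples of P until we hit O:
  1P = (10, 9)
  2P = (9, 8)
  3P = (8, 6)
  4P = (7, 2)
  5P = (0, 10)
  6P = (6, 1)
  7P = (1, 9)
  8P = (2, 4)
  ... (continuing to 17P)
  17P = O

ord(P) = 17


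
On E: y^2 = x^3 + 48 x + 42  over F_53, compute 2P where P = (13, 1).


Doubling: s = (3 x1^2 + a) / (2 y1)
s = (3*13^2 + 48) / (2*1) mod 53 = 39
x3 = s^2 - 2 x1 mod 53 = 39^2 - 2*13 = 11
y3 = s (x1 - x3) - y1 mod 53 = 39 * (13 - 11) - 1 = 24

2P = (11, 24)


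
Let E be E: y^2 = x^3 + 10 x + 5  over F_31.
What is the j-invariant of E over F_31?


Delta = -16(4 a^3 + 27 b^2) mod 31 = 3
-1728 * (4 a)^3 = -1728 * (4*10)^3 mod 31 = 4
j = 4 * 3^(-1) mod 31 = 22

j = 22 (mod 31)


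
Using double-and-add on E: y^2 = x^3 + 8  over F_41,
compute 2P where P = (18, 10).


k = 2 = 10_2 (binary, LSB first: 01)
Double-and-add from P = (18, 10):
  bit 0 = 0: acc unchanged = O
  bit 1 = 1: acc = O + (7, 8) = (7, 8)

2P = (7, 8)


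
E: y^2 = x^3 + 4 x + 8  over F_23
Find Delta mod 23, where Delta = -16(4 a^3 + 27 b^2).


4 a^3 + 27 b^2 = 4*4^3 + 27*8^2 = 256 + 1728 = 1984
Delta = -16 * (1984) = -31744
Delta mod 23 = 19

Delta = 19 (mod 23)


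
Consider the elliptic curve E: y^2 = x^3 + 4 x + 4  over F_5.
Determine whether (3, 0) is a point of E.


Check whether y^2 = x^3 + 4 x + 4 (mod 5) for (x, y) = (3, 0).
LHS: y^2 = 0^2 mod 5 = 0
RHS: x^3 + 4 x + 4 = 3^3 + 4*3 + 4 mod 5 = 3
LHS != RHS

No, not on the curve


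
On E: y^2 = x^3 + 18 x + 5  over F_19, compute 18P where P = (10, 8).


k = 18 = 10010_2 (binary, LSB first: 01001)
Double-and-add from P = (10, 8):
  bit 0 = 0: acc unchanged = O
  bit 1 = 1: acc = O + (6, 5) = (6, 5)
  bit 2 = 0: acc unchanged = (6, 5)
  bit 3 = 0: acc unchanged = (6, 5)
  bit 4 = 1: acc = (6, 5) + (13, 2) = (6, 14)

18P = (6, 14)


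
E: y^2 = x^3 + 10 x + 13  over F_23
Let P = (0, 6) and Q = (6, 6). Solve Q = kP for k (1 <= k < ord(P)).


Enumerate multiples of P until we hit Q = (6, 6):
  1P = (0, 6)
  2P = (9, 21)
  3P = (4, 18)
  4P = (5, 2)
  5P = (3, 1)
  6P = (10, 3)
  7P = (17, 6)
  8P = (6, 17)
  9P = (21, 13)
  10P = (20, 18)
  11P = (19, 1)
  12P = (7, 14)
  13P = (22, 5)
  14P = (2, 15)
  15P = (1, 1)
  16P = (1, 22)
  17P = (2, 8)
  18P = (22, 18)
  19P = (7, 9)
  20P = (19, 22)
  21P = (20, 5)
  22P = (21, 10)
  23P = (6, 6)
Match found at i = 23.

k = 23


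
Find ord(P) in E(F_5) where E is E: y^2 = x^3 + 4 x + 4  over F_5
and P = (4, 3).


Compute successive multiples of P until we hit O:
  1P = (4, 3)
  2P = (1, 3)
  3P = (0, 2)
  4P = (2, 0)
  5P = (0, 3)
  6P = (1, 2)
  7P = (4, 2)
  8P = O

ord(P) = 8


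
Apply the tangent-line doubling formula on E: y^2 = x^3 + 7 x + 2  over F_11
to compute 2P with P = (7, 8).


Doubling: s = (3 x1^2 + a) / (2 y1)
s = (3*7^2 + 7) / (2*8) mod 11 = 0
x3 = s^2 - 2 x1 mod 11 = 0^2 - 2*7 = 8
y3 = s (x1 - x3) - y1 mod 11 = 0 * (7 - 8) - 8 = 3

2P = (8, 3)


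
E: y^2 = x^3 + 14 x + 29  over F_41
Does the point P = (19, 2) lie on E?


Check whether y^2 = x^3 + 14 x + 29 (mod 41) for (x, y) = (19, 2).
LHS: y^2 = 2^2 mod 41 = 4
RHS: x^3 + 14 x + 29 = 19^3 + 14*19 + 29 mod 41 = 20
LHS != RHS

No, not on the curve


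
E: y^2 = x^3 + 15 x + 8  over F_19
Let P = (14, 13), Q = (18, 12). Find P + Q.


P != Q, so use the chord formula.
s = (y2 - y1) / (x2 - x1) = (18) / (4) mod 19 = 14
x3 = s^2 - x1 - x2 mod 19 = 14^2 - 14 - 18 = 12
y3 = s (x1 - x3) - y1 mod 19 = 14 * (14 - 12) - 13 = 15

P + Q = (12, 15)


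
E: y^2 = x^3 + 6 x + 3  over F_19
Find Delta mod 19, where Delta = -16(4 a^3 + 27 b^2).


4 a^3 + 27 b^2 = 4*6^3 + 27*3^2 = 864 + 243 = 1107
Delta = -16 * (1107) = -17712
Delta mod 19 = 15

Delta = 15 (mod 19)


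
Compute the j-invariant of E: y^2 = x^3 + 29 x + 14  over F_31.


Delta = -16(4 a^3 + 27 b^2) mod 31 = 5
-1728 * (4 a)^3 = -1728 * (4*29)^3 mod 31 = 27
j = 27 * 5^(-1) mod 31 = 24

j = 24 (mod 31)


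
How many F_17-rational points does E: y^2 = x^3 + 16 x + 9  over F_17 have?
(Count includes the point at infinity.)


For each x in F_17, count y with y^2 = x^3 + 16 x + 9 mod 17:
  x = 0: RHS = 9, y in [3, 14]  -> 2 point(s)
  x = 1: RHS = 9, y in [3, 14]  -> 2 point(s)
  x = 2: RHS = 15, y in [7, 10]  -> 2 point(s)
  x = 3: RHS = 16, y in [4, 13]  -> 2 point(s)
  x = 4: RHS = 1, y in [1, 16]  -> 2 point(s)
  x = 6: RHS = 15, y in [7, 10]  -> 2 point(s)
  x = 9: RHS = 15, y in [7, 10]  -> 2 point(s)
  x = 10: RHS = 13, y in [8, 9]  -> 2 point(s)
  x = 12: RHS = 8, y in [5, 12]  -> 2 point(s)
  x = 13: RHS = 0, y in [0]  -> 1 point(s)
  x = 14: RHS = 2, y in [6, 11]  -> 2 point(s)
  x = 16: RHS = 9, y in [3, 14]  -> 2 point(s)
Affine points: 23. Add the point at infinity: total = 24.

#E(F_17) = 24


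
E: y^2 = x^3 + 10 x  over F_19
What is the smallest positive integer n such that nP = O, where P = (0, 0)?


Compute successive multiples of P until we hit O:
  1P = (0, 0)
  2P = O

ord(P) = 2


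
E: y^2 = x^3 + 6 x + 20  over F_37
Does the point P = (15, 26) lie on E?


Check whether y^2 = x^3 + 6 x + 20 (mod 37) for (x, y) = (15, 26).
LHS: y^2 = 26^2 mod 37 = 10
RHS: x^3 + 6 x + 20 = 15^3 + 6*15 + 20 mod 37 = 7
LHS != RHS

No, not on the curve


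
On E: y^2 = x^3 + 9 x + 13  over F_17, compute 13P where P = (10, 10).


k = 13 = 1101_2 (binary, LSB first: 1011)
Double-and-add from P = (10, 10):
  bit 0 = 1: acc = O + (10, 10) = (10, 10)
  bit 1 = 0: acc unchanged = (10, 10)
  bit 2 = 1: acc = (10, 10) + (5, 8) = (11, 10)
  bit 3 = 1: acc = (11, 10) + (8, 6) = (13, 10)

13P = (13, 10)


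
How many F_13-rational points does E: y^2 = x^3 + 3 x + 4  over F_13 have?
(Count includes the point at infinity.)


For each x in F_13, count y with y^2 = x^3 + 3 x + 4 mod 13:
  x = 0: RHS = 4, y in [2, 11]  -> 2 point(s)
  x = 3: RHS = 1, y in [1, 12]  -> 2 point(s)
  x = 5: RHS = 1, y in [1, 12]  -> 2 point(s)
  x = 6: RHS = 4, y in [2, 11]  -> 2 point(s)
  x = 7: RHS = 4, y in [2, 11]  -> 2 point(s)
  x = 11: RHS = 3, y in [4, 9]  -> 2 point(s)
  x = 12: RHS = 0, y in [0]  -> 1 point(s)
Affine points: 13. Add the point at infinity: total = 14.

#E(F_13) = 14


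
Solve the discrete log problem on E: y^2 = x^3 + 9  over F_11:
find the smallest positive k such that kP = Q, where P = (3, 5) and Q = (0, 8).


Enumerate multiples of P until we hit Q = (0, 8):
  1P = (3, 5)
  2P = (8, 9)
  3P = (9, 10)
  4P = (0, 3)
  5P = (6, 4)
  6P = (7, 0)
  7P = (6, 7)
  8P = (0, 8)
Match found at i = 8.

k = 8


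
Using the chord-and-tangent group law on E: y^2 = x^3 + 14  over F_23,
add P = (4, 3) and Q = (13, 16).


P != Q, so use the chord formula.
s = (y2 - y1) / (x2 - x1) = (13) / (9) mod 23 = 4
x3 = s^2 - x1 - x2 mod 23 = 4^2 - 4 - 13 = 22
y3 = s (x1 - x3) - y1 mod 23 = 4 * (4 - 22) - 3 = 17

P + Q = (22, 17)


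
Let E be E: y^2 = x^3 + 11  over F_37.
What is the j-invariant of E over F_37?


Delta = -16(4 a^3 + 27 b^2) mod 37 = 9
-1728 * (4 a)^3 = -1728 * (4*0)^3 mod 37 = 0
j = 0 * 9^(-1) mod 37 = 0

j = 0 (mod 37)


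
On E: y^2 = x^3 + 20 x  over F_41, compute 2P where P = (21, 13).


Doubling: s = (3 x1^2 + a) / (2 y1)
s = (3*21^2 + 20) / (2*13) mod 41 = 28
x3 = s^2 - 2 x1 mod 41 = 28^2 - 2*21 = 4
y3 = s (x1 - x3) - y1 mod 41 = 28 * (21 - 4) - 13 = 12

2P = (4, 12)


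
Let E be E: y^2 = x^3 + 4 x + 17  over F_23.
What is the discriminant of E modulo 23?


4 a^3 + 27 b^2 = 4*4^3 + 27*17^2 = 256 + 7803 = 8059
Delta = -16 * (8059) = -128944
Delta mod 23 = 17

Delta = 17 (mod 23)


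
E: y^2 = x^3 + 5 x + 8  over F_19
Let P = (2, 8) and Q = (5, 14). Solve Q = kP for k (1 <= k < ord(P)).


Enumerate multiples of P until we hit Q = (5, 14):
  1P = (2, 8)
  2P = (7, 14)
  3P = (16, 17)
  4P = (5, 5)
  5P = (13, 3)
  6P = (13, 16)
  7P = (5, 14)
Match found at i = 7.

k = 7


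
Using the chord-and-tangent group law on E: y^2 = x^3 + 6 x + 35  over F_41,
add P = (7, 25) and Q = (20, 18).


P != Q, so use the chord formula.
s = (y2 - y1) / (x2 - x1) = (34) / (13) mod 41 = 31
x3 = s^2 - x1 - x2 mod 41 = 31^2 - 7 - 20 = 32
y3 = s (x1 - x3) - y1 mod 41 = 31 * (7 - 32) - 25 = 20

P + Q = (32, 20)


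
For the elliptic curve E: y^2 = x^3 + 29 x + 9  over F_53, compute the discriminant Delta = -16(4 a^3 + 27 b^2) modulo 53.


4 a^3 + 27 b^2 = 4*29^3 + 27*9^2 = 97556 + 2187 = 99743
Delta = -16 * (99743) = -1595888
Delta mod 53 = 48

Delta = 48 (mod 53)


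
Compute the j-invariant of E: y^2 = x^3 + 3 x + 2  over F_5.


Delta = -16(4 a^3 + 27 b^2) mod 5 = 4
-1728 * (4 a)^3 = -1728 * (4*3)^3 mod 5 = 1
j = 1 * 4^(-1) mod 5 = 4

j = 4 (mod 5)


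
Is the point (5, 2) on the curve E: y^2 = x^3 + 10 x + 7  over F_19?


Check whether y^2 = x^3 + 10 x + 7 (mod 19) for (x, y) = (5, 2).
LHS: y^2 = 2^2 mod 19 = 4
RHS: x^3 + 10 x + 7 = 5^3 + 10*5 + 7 mod 19 = 11
LHS != RHS

No, not on the curve


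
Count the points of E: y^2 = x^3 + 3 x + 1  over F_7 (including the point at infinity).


For each x in F_7, count y with y^2 = x^3 + 3 x + 1 mod 7:
  x = 0: RHS = 1, y in [1, 6]  -> 2 point(s)
  x = 2: RHS = 1, y in [1, 6]  -> 2 point(s)
  x = 3: RHS = 2, y in [3, 4]  -> 2 point(s)
  x = 4: RHS = 0, y in [0]  -> 1 point(s)
  x = 5: RHS = 1, y in [1, 6]  -> 2 point(s)
  x = 6: RHS = 4, y in [2, 5]  -> 2 point(s)
Affine points: 11. Add the point at infinity: total = 12.

#E(F_7) = 12


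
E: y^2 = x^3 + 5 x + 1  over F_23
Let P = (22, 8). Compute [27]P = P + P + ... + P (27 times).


k = 27 = 11011_2 (binary, LSB first: 11011)
Double-and-add from P = (22, 8):
  bit 0 = 1: acc = O + (22, 8) = (22, 8)
  bit 1 = 1: acc = (22, 8) + (8, 22) = (17, 10)
  bit 2 = 0: acc unchanged = (17, 10)
  bit 3 = 1: acc = (17, 10) + (0, 1) = (14, 20)
  bit 4 = 1: acc = (14, 20) + (12, 15) = (9, 4)

27P = (9, 4)


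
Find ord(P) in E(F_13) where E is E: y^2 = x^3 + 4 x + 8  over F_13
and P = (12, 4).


Compute successive multiples of P until we hit O:
  1P = (12, 4)
  2P = (5, 7)
  3P = (6, 12)
  4P = (4, 7)
  5P = (1, 0)
  6P = (4, 6)
  7P = (6, 1)
  8P = (5, 6)
  ... (continuing to 10P)
  10P = O

ord(P) = 10


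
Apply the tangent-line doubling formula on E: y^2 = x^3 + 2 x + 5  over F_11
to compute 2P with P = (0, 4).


Doubling: s = (3 x1^2 + a) / (2 y1)
s = (3*0^2 + 2) / (2*4) mod 11 = 3
x3 = s^2 - 2 x1 mod 11 = 3^2 - 2*0 = 9
y3 = s (x1 - x3) - y1 mod 11 = 3 * (0 - 9) - 4 = 2

2P = (9, 2)


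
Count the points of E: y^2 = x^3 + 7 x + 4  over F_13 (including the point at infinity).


For each x in F_13, count y with y^2 = x^3 + 7 x + 4 mod 13:
  x = 0: RHS = 4, y in [2, 11]  -> 2 point(s)
  x = 1: RHS = 12, y in [5, 8]  -> 2 point(s)
  x = 2: RHS = 0, y in [0]  -> 1 point(s)
  x = 3: RHS = 0, y in [0]  -> 1 point(s)
  x = 8: RHS = 0, y in [0]  -> 1 point(s)
  x = 9: RHS = 3, y in [4, 9]  -> 2 point(s)
  x = 12: RHS = 9, y in [3, 10]  -> 2 point(s)
Affine points: 11. Add the point at infinity: total = 12.

#E(F_13) = 12


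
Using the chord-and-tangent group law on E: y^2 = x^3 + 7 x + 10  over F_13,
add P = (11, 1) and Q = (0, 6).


P != Q, so use the chord formula.
s = (y2 - y1) / (x2 - x1) = (5) / (2) mod 13 = 9
x3 = s^2 - x1 - x2 mod 13 = 9^2 - 11 - 0 = 5
y3 = s (x1 - x3) - y1 mod 13 = 9 * (11 - 5) - 1 = 1

P + Q = (5, 1)


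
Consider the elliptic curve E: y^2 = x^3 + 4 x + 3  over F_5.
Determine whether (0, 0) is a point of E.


Check whether y^2 = x^3 + 4 x + 3 (mod 5) for (x, y) = (0, 0).
LHS: y^2 = 0^2 mod 5 = 0
RHS: x^3 + 4 x + 3 = 0^3 + 4*0 + 3 mod 5 = 3
LHS != RHS

No, not on the curve


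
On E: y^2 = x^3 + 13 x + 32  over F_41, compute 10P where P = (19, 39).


k = 10 = 1010_2 (binary, LSB first: 0101)
Double-and-add from P = (19, 39):
  bit 0 = 0: acc unchanged = O
  bit 1 = 1: acc = O + (8, 22) = (8, 22)
  bit 2 = 0: acc unchanged = (8, 22)
  bit 3 = 1: acc = (8, 22) + (37, 30) = (1, 28)

10P = (1, 28)


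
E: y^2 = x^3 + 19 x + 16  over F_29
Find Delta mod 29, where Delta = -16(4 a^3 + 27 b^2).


4 a^3 + 27 b^2 = 4*19^3 + 27*16^2 = 27436 + 6912 = 34348
Delta = -16 * (34348) = -549568
Delta mod 29 = 11

Delta = 11 (mod 29)


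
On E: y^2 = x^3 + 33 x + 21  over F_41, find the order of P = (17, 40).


Compute successive multiples of P until we hit O:
  1P = (17, 40)
  2P = (8, 10)
  3P = (18, 25)
  4P = (26, 13)
  5P = (7, 12)
  6P = (15, 23)
  7P = (30, 34)
  8P = (34, 12)
  ... (continuing to 36P)
  36P = O

ord(P) = 36


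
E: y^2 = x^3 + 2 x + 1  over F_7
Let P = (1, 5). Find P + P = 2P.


Doubling: s = (3 x1^2 + a) / (2 y1)
s = (3*1^2 + 2) / (2*5) mod 7 = 4
x3 = s^2 - 2 x1 mod 7 = 4^2 - 2*1 = 0
y3 = s (x1 - x3) - y1 mod 7 = 4 * (1 - 0) - 5 = 6

2P = (0, 6)


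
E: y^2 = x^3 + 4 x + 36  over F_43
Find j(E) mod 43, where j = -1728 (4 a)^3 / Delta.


Delta = -16(4 a^3 + 27 b^2) mod 43 = 20
-1728 * (4 a)^3 = -1728 * (4*4)^3 mod 43 = 41
j = 41 * 20^(-1) mod 43 = 30

j = 30 (mod 43)


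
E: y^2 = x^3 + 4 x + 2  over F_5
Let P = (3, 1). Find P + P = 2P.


Doubling: s = (3 x1^2 + a) / (2 y1)
s = (3*3^2 + 4) / (2*1) mod 5 = 3
x3 = s^2 - 2 x1 mod 5 = 3^2 - 2*3 = 3
y3 = s (x1 - x3) - y1 mod 5 = 3 * (3 - 3) - 1 = 4

2P = (3, 4)


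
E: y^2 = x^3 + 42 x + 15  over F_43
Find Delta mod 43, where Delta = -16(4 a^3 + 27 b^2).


4 a^3 + 27 b^2 = 4*42^3 + 27*15^2 = 296352 + 6075 = 302427
Delta = -16 * (302427) = -4838832
Delta mod 43 = 1

Delta = 1 (mod 43)


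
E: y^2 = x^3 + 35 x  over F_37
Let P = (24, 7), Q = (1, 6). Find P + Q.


P != Q, so use the chord formula.
s = (y2 - y1) / (x2 - x1) = (36) / (14) mod 37 = 29
x3 = s^2 - x1 - x2 mod 37 = 29^2 - 24 - 1 = 2
y3 = s (x1 - x3) - y1 mod 37 = 29 * (24 - 2) - 7 = 2

P + Q = (2, 2)


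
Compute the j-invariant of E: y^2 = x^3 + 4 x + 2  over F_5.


Delta = -16(4 a^3 + 27 b^2) mod 5 = 1
-1728 * (4 a)^3 = -1728 * (4*4)^3 mod 5 = 2
j = 2 * 1^(-1) mod 5 = 2

j = 2 (mod 5)


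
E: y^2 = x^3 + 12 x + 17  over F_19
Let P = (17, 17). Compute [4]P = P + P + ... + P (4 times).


k = 4 = 100_2 (binary, LSB first: 001)
Double-and-add from P = (17, 17):
  bit 0 = 0: acc unchanged = O
  bit 1 = 0: acc unchanged = O
  bit 2 = 1: acc = O + (16, 7) = (16, 7)

4P = (16, 7)


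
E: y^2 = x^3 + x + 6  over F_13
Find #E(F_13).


For each x in F_13, count y with y^2 = x^3 + 1 x + 6 mod 13:
  x = 2: RHS = 3, y in [4, 9]  -> 2 point(s)
  x = 3: RHS = 10, y in [6, 7]  -> 2 point(s)
  x = 4: RHS = 9, y in [3, 10]  -> 2 point(s)
  x = 9: RHS = 3, y in [4, 9]  -> 2 point(s)
  x = 11: RHS = 9, y in [3, 10]  -> 2 point(s)
  x = 12: RHS = 4, y in [2, 11]  -> 2 point(s)
Affine points: 12. Add the point at infinity: total = 13.

#E(F_13) = 13


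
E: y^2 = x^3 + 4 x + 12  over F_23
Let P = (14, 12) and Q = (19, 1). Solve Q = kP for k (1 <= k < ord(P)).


Enumerate multiples of P until we hit Q = (19, 1):
  1P = (14, 12)
  2P = (8, 21)
  3P = (9, 15)
  4P = (16, 3)
  5P = (19, 22)
  6P = (17, 5)
  7P = (0, 9)
  8P = (4, 0)
  9P = (0, 14)
  10P = (17, 18)
  11P = (19, 1)
Match found at i = 11.

k = 11


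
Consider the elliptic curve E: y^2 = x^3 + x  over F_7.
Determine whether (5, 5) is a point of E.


Check whether y^2 = x^3 + 1 x + 0 (mod 7) for (x, y) = (5, 5).
LHS: y^2 = 5^2 mod 7 = 4
RHS: x^3 + 1 x + 0 = 5^3 + 1*5 + 0 mod 7 = 4
LHS = RHS

Yes, on the curve


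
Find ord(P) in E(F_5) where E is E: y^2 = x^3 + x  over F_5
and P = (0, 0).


Compute successive multiples of P until we hit O:
  1P = (0, 0)
  2P = O

ord(P) = 2


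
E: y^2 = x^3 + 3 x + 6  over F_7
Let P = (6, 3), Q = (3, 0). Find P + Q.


P != Q, so use the chord formula.
s = (y2 - y1) / (x2 - x1) = (4) / (4) mod 7 = 1
x3 = s^2 - x1 - x2 mod 7 = 1^2 - 6 - 3 = 6
y3 = s (x1 - x3) - y1 mod 7 = 1 * (6 - 6) - 3 = 4

P + Q = (6, 4)


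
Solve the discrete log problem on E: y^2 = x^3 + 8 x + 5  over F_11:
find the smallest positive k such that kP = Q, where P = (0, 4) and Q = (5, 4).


Enumerate multiples of P until we hit Q = (5, 4):
  1P = (0, 4)
  2P = (1, 6)
  3P = (3, 1)
  4P = (9, 5)
  5P = (5, 4)
Match found at i = 5.

k = 5


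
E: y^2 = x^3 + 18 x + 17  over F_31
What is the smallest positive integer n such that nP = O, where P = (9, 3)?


Compute successive multiples of P until we hit O:
  1P = (9, 3)
  2P = (22, 5)
  3P = (18, 29)
  4P = (20, 10)
  5P = (27, 25)
  6P = (3, 25)
  7P = (29, 29)
  8P = (26, 9)
  ... (continuing to 28P)
  28P = O

ord(P) = 28


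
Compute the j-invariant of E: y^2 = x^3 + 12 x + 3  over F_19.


Delta = -16(4 a^3 + 27 b^2) mod 19 = 14
-1728 * (4 a)^3 = -1728 * (4*12)^3 mod 19 = 12
j = 12 * 14^(-1) mod 19 = 9

j = 9 (mod 19)


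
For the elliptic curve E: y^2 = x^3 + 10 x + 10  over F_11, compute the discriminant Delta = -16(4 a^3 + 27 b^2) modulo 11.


4 a^3 + 27 b^2 = 4*10^3 + 27*10^2 = 4000 + 2700 = 6700
Delta = -16 * (6700) = -107200
Delta mod 11 = 6

Delta = 6 (mod 11)


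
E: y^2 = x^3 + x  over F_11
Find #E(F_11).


For each x in F_11, count y with y^2 = x^3 + 1 x + 0 mod 11:
  x = 0: RHS = 0, y in [0]  -> 1 point(s)
  x = 5: RHS = 9, y in [3, 8]  -> 2 point(s)
  x = 7: RHS = 9, y in [3, 8]  -> 2 point(s)
  x = 8: RHS = 3, y in [5, 6]  -> 2 point(s)
  x = 9: RHS = 1, y in [1, 10]  -> 2 point(s)
  x = 10: RHS = 9, y in [3, 8]  -> 2 point(s)
Affine points: 11. Add the point at infinity: total = 12.

#E(F_11) = 12


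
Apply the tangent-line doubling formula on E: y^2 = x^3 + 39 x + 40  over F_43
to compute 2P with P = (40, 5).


Doubling: s = (3 x1^2 + a) / (2 y1)
s = (3*40^2 + 39) / (2*5) mod 43 = 41
x3 = s^2 - 2 x1 mod 43 = 41^2 - 2*40 = 10
y3 = s (x1 - x3) - y1 mod 43 = 41 * (40 - 10) - 5 = 21

2P = (10, 21)


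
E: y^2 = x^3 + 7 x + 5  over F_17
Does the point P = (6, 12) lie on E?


Check whether y^2 = x^3 + 7 x + 5 (mod 17) for (x, y) = (6, 12).
LHS: y^2 = 12^2 mod 17 = 8
RHS: x^3 + 7 x + 5 = 6^3 + 7*6 + 5 mod 17 = 8
LHS = RHS

Yes, on the curve


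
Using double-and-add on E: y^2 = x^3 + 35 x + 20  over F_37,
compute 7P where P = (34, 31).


k = 7 = 111_2 (binary, LSB first: 111)
Double-and-add from P = (34, 31):
  bit 0 = 1: acc = O + (34, 31) = (34, 31)
  bit 1 = 1: acc = (34, 31) + (7, 33) = (36, 13)
  bit 2 = 1: acc = (36, 13) + (11, 21) = (11, 16)

7P = (11, 16)


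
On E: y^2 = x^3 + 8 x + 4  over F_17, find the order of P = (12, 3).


Compute successive multiples of P until we hit O:
  1P = (12, 3)
  2P = (12, 14)
  3P = O

ord(P) = 3


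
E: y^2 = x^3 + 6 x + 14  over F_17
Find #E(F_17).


For each x in F_17, count y with y^2 = x^3 + 6 x + 14 mod 17:
  x = 1: RHS = 4, y in [2, 15]  -> 2 point(s)
  x = 2: RHS = 0, y in [0]  -> 1 point(s)
  x = 3: RHS = 8, y in [5, 12]  -> 2 point(s)
  x = 4: RHS = 0, y in [0]  -> 1 point(s)
  x = 5: RHS = 16, y in [4, 13]  -> 2 point(s)
  x = 7: RHS = 8, y in [5, 12]  -> 2 point(s)
  x = 8: RHS = 13, y in [8, 9]  -> 2 point(s)
  x = 9: RHS = 15, y in [7, 10]  -> 2 point(s)
  x = 11: RHS = 0, y in [0]  -> 1 point(s)
Affine points: 15. Add the point at infinity: total = 16.

#E(F_17) = 16


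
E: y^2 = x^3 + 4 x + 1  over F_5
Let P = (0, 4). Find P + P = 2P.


Doubling: s = (3 x1^2 + a) / (2 y1)
s = (3*0^2 + 4) / (2*4) mod 5 = 3
x3 = s^2 - 2 x1 mod 5 = 3^2 - 2*0 = 4
y3 = s (x1 - x3) - y1 mod 5 = 3 * (0 - 4) - 4 = 4

2P = (4, 4)


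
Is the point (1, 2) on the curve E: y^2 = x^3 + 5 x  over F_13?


Check whether y^2 = x^3 + 5 x + 0 (mod 13) for (x, y) = (1, 2).
LHS: y^2 = 2^2 mod 13 = 4
RHS: x^3 + 5 x + 0 = 1^3 + 5*1 + 0 mod 13 = 6
LHS != RHS

No, not on the curve


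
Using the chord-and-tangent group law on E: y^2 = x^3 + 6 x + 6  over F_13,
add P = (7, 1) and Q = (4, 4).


P != Q, so use the chord formula.
s = (y2 - y1) / (x2 - x1) = (3) / (10) mod 13 = 12
x3 = s^2 - x1 - x2 mod 13 = 12^2 - 7 - 4 = 3
y3 = s (x1 - x3) - y1 mod 13 = 12 * (7 - 3) - 1 = 8

P + Q = (3, 8)


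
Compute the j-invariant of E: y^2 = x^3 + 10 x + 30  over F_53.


Delta = -16(4 a^3 + 27 b^2) mod 53 = 32
-1728 * (4 a)^3 = -1728 * (4*10)^3 mod 53 = 26
j = 26 * 32^(-1) mod 53 = 24

j = 24 (mod 53)


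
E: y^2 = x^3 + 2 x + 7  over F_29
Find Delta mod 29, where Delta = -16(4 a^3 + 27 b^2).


4 a^3 + 27 b^2 = 4*2^3 + 27*7^2 = 32 + 1323 = 1355
Delta = -16 * (1355) = -21680
Delta mod 29 = 12

Delta = 12 (mod 29)


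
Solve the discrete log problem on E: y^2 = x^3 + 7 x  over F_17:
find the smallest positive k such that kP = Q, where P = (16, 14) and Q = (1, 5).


Enumerate multiples of P until we hit Q = (1, 5):
  1P = (16, 14)
  2P = (1, 12)
  3P = (1, 5)
Match found at i = 3.

k = 3


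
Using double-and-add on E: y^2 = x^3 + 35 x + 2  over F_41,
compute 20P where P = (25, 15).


k = 20 = 10100_2 (binary, LSB first: 00101)
Double-and-add from P = (25, 15):
  bit 0 = 0: acc unchanged = O
  bit 1 = 0: acc unchanged = O
  bit 2 = 1: acc = O + (4, 40) = (4, 40)
  bit 3 = 0: acc unchanged = (4, 40)
  bit 4 = 1: acc = (4, 40) + (20, 25) = (19, 33)

20P = (19, 33)


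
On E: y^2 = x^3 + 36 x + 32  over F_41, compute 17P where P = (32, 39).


k = 17 = 10001_2 (binary, LSB first: 10001)
Double-and-add from P = (32, 39):
  bit 0 = 1: acc = O + (32, 39) = (32, 39)
  bit 1 = 0: acc unchanged = (32, 39)
  bit 2 = 0: acc unchanged = (32, 39)
  bit 3 = 0: acc unchanged = (32, 39)
  bit 4 = 1: acc = (32, 39) + (22, 19) = (32, 2)

17P = (32, 2)


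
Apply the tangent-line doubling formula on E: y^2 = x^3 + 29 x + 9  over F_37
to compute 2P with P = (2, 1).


Doubling: s = (3 x1^2 + a) / (2 y1)
s = (3*2^2 + 29) / (2*1) mod 37 = 2
x3 = s^2 - 2 x1 mod 37 = 2^2 - 2*2 = 0
y3 = s (x1 - x3) - y1 mod 37 = 2 * (2 - 0) - 1 = 3

2P = (0, 3)


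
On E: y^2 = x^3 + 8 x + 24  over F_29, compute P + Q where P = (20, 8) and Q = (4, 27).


P != Q, so use the chord formula.
s = (y2 - y1) / (x2 - x1) = (19) / (13) mod 29 = 26
x3 = s^2 - x1 - x2 mod 29 = 26^2 - 20 - 4 = 14
y3 = s (x1 - x3) - y1 mod 29 = 26 * (20 - 14) - 8 = 3

P + Q = (14, 3)


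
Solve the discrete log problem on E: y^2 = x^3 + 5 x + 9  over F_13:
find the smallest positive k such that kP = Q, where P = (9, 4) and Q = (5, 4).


Enumerate multiples of P until we hit Q = (5, 4):
  1P = (9, 4)
  2P = (7, 6)
  3P = (11, 11)
  4P = (2, 1)
  5P = (12, 4)
  6P = (5, 9)
  7P = (3, 8)
  8P = (0, 3)
  9P = (0, 10)
  10P = (3, 5)
  11P = (5, 4)
Match found at i = 11.

k = 11


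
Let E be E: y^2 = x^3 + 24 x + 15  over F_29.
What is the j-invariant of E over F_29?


Delta = -16(4 a^3 + 27 b^2) mod 29 = 4
-1728 * (4 a)^3 = -1728 * (4*24)^3 mod 29 = 19
j = 19 * 4^(-1) mod 29 = 12

j = 12 (mod 29)


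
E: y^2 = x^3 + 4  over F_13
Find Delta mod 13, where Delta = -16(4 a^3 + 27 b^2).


4 a^3 + 27 b^2 = 4*0^3 + 27*4^2 = 0 + 432 = 432
Delta = -16 * (432) = -6912
Delta mod 13 = 4

Delta = 4 (mod 13)


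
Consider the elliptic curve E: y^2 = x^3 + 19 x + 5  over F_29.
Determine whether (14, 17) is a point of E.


Check whether y^2 = x^3 + 19 x + 5 (mod 29) for (x, y) = (14, 17).
LHS: y^2 = 17^2 mod 29 = 28
RHS: x^3 + 19 x + 5 = 14^3 + 19*14 + 5 mod 29 = 28
LHS = RHS

Yes, on the curve


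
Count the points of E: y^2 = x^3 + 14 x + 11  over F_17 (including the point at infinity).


For each x in F_17, count y with y^2 = x^3 + 14 x + 11 mod 17:
  x = 1: RHS = 9, y in [3, 14]  -> 2 point(s)
  x = 2: RHS = 13, y in [8, 9]  -> 2 point(s)
  x = 5: RHS = 2, y in [6, 11]  -> 2 point(s)
  x = 9: RHS = 16, y in [4, 13]  -> 2 point(s)
  x = 11: RHS = 0, y in [0]  -> 1 point(s)
  x = 15: RHS = 9, y in [3, 14]  -> 2 point(s)
  x = 16: RHS = 13, y in [8, 9]  -> 2 point(s)
Affine points: 13. Add the point at infinity: total = 14.

#E(F_17) = 14


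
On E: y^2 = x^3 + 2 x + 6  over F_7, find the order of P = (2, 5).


Compute successive multiples of P until we hit O:
  1P = (2, 5)
  2P = (3, 2)
  3P = (4, 1)
  4P = (5, 1)
  5P = (1, 3)
  6P = (1, 4)
  7P = (5, 6)
  8P = (4, 6)
  ... (continuing to 11P)
  11P = O

ord(P) = 11


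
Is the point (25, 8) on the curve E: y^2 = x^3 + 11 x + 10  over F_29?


Check whether y^2 = x^3 + 11 x + 10 (mod 29) for (x, y) = (25, 8).
LHS: y^2 = 8^2 mod 29 = 6
RHS: x^3 + 11 x + 10 = 25^3 + 11*25 + 10 mod 29 = 18
LHS != RHS

No, not on the curve


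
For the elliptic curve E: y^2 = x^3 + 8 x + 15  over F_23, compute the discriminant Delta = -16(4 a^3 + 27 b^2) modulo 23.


4 a^3 + 27 b^2 = 4*8^3 + 27*15^2 = 2048 + 6075 = 8123
Delta = -16 * (8123) = -129968
Delta mod 23 = 5

Delta = 5 (mod 23)


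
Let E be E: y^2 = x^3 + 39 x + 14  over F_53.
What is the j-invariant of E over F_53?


Delta = -16(4 a^3 + 27 b^2) mod 53 = 49
-1728 * (4 a)^3 = -1728 * (4*39)^3 mod 53 = 16
j = 16 * 49^(-1) mod 53 = 49

j = 49 (mod 53)


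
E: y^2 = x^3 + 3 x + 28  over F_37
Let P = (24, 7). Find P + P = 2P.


Doubling: s = (3 x1^2 + a) / (2 y1)
s = (3*24^2 + 3) / (2*7) mod 37 = 10
x3 = s^2 - 2 x1 mod 37 = 10^2 - 2*24 = 15
y3 = s (x1 - x3) - y1 mod 37 = 10 * (24 - 15) - 7 = 9

2P = (15, 9)


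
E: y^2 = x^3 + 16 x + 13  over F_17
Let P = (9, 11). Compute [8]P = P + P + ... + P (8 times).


k = 8 = 1000_2 (binary, LSB first: 0001)
Double-and-add from P = (9, 11):
  bit 0 = 0: acc unchanged = O
  bit 1 = 0: acc unchanged = O
  bit 2 = 0: acc unchanged = O
  bit 3 = 1: acc = O + (9, 6) = (9, 6)

8P = (9, 6)


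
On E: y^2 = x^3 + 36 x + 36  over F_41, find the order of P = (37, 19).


Compute successive multiples of P until we hit O:
  1P = (37, 19)
  2P = (13, 6)
  3P = (14, 2)
  4P = (10, 17)
  5P = (30, 21)
  6P = (36, 10)
  7P = (8, 37)
  8P = (29, 34)
  ... (continuing to 46P)
  46P = O

ord(P) = 46


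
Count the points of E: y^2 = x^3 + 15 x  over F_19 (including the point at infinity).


For each x in F_19, count y with y^2 = x^3 + 15 x + 0 mod 19:
  x = 0: RHS = 0, y in [0]  -> 1 point(s)
  x = 1: RHS = 16, y in [4, 15]  -> 2 point(s)
  x = 2: RHS = 0, y in [0]  -> 1 point(s)
  x = 7: RHS = 11, y in [7, 12]  -> 2 point(s)
  x = 8: RHS = 5, y in [9, 10]  -> 2 point(s)
  x = 9: RHS = 9, y in [3, 16]  -> 2 point(s)
  x = 13: RHS = 17, y in [6, 13]  -> 2 point(s)
  x = 14: RHS = 9, y in [3, 16]  -> 2 point(s)
  x = 15: RHS = 9, y in [3, 16]  -> 2 point(s)
  x = 16: RHS = 4, y in [2, 17]  -> 2 point(s)
  x = 17: RHS = 0, y in [0]  -> 1 point(s)
Affine points: 19. Add the point at infinity: total = 20.

#E(F_19) = 20


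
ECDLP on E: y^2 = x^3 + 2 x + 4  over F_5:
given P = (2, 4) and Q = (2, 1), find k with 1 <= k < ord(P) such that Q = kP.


Enumerate multiples of P until we hit Q = (2, 1):
  1P = (2, 4)
  2P = (0, 2)
  3P = (4, 4)
  4P = (4, 1)
  5P = (0, 3)
  6P = (2, 1)
Match found at i = 6.

k = 6


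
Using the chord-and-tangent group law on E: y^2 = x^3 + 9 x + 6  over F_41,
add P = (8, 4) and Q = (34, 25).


P != Q, so use the chord formula.
s = (y2 - y1) / (x2 - x1) = (21) / (26) mod 41 = 15
x3 = s^2 - x1 - x2 mod 41 = 15^2 - 8 - 34 = 19
y3 = s (x1 - x3) - y1 mod 41 = 15 * (8 - 19) - 4 = 36

P + Q = (19, 36)


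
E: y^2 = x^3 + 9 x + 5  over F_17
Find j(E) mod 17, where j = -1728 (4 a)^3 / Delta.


Delta = -16(4 a^3 + 27 b^2) mod 17 = 4
-1728 * (4 a)^3 = -1728 * (4*9)^3 mod 17 = 14
j = 14 * 4^(-1) mod 17 = 12

j = 12 (mod 17)


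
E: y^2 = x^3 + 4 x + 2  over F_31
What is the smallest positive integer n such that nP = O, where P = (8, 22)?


Compute successive multiples of P until we hit O:
  1P = (8, 22)
  2P = (0, 8)
  3P = (28, 5)
  4P = (2, 7)
  5P = (4, 19)
  6P = (6, 26)
  7P = (21, 4)
  8P = (3, 14)
  ... (continuing to 35P)
  35P = O

ord(P) = 35


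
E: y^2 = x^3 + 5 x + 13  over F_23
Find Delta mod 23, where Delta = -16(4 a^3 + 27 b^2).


4 a^3 + 27 b^2 = 4*5^3 + 27*13^2 = 500 + 4563 = 5063
Delta = -16 * (5063) = -81008
Delta mod 23 = 21

Delta = 21 (mod 23)


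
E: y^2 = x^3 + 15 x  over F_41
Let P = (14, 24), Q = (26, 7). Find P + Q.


P != Q, so use the chord formula.
s = (y2 - y1) / (x2 - x1) = (24) / (12) mod 41 = 2
x3 = s^2 - x1 - x2 mod 41 = 2^2 - 14 - 26 = 5
y3 = s (x1 - x3) - y1 mod 41 = 2 * (14 - 5) - 24 = 35

P + Q = (5, 35)


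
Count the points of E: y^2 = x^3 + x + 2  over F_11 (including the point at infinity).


For each x in F_11, count y with y^2 = x^3 + 1 x + 2 mod 11:
  x = 1: RHS = 4, y in [2, 9]  -> 2 point(s)
  x = 2: RHS = 1, y in [1, 10]  -> 2 point(s)
  x = 4: RHS = 4, y in [2, 9]  -> 2 point(s)
  x = 5: RHS = 0, y in [0]  -> 1 point(s)
  x = 6: RHS = 4, y in [2, 9]  -> 2 point(s)
  x = 7: RHS = 0, y in [0]  -> 1 point(s)
  x = 8: RHS = 5, y in [4, 7]  -> 2 point(s)
  x = 9: RHS = 3, y in [5, 6]  -> 2 point(s)
  x = 10: RHS = 0, y in [0]  -> 1 point(s)
Affine points: 15. Add the point at infinity: total = 16.

#E(F_11) = 16


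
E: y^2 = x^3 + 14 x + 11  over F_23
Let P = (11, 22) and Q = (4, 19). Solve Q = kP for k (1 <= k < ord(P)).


Enumerate multiples of P until we hit Q = (4, 19):
  1P = (11, 22)
  2P = (4, 4)
  3P = (1, 7)
  4P = (19, 12)
  5P = (19, 11)
  6P = (1, 16)
  7P = (4, 19)
Match found at i = 7.

k = 7


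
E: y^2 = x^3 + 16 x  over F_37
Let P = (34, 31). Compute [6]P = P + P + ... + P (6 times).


k = 6 = 110_2 (binary, LSB first: 011)
Double-and-add from P = (34, 31):
  bit 0 = 0: acc unchanged = O
  bit 1 = 1: acc = O + (34, 6) = (34, 6)
  bit 2 = 1: acc = (34, 6) + (34, 31) = O

6P = O


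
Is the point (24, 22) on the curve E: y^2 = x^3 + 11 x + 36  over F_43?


Check whether y^2 = x^3 + 11 x + 36 (mod 43) for (x, y) = (24, 22).
LHS: y^2 = 22^2 mod 43 = 11
RHS: x^3 + 11 x + 36 = 24^3 + 11*24 + 36 mod 43 = 20
LHS != RHS

No, not on the curve


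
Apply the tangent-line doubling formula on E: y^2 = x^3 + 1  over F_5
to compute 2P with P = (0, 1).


Doubling: s = (3 x1^2 + a) / (2 y1)
s = (3*0^2 + 0) / (2*1) mod 5 = 0
x3 = s^2 - 2 x1 mod 5 = 0^2 - 2*0 = 0
y3 = s (x1 - x3) - y1 mod 5 = 0 * (0 - 0) - 1 = 4

2P = (0, 4)


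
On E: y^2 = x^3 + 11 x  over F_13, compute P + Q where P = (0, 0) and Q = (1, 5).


P != Q, so use the chord formula.
s = (y2 - y1) / (x2 - x1) = (5) / (1) mod 13 = 5
x3 = s^2 - x1 - x2 mod 13 = 5^2 - 0 - 1 = 11
y3 = s (x1 - x3) - y1 mod 13 = 5 * (0 - 11) - 0 = 10

P + Q = (11, 10)


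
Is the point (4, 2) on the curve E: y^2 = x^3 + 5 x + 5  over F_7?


Check whether y^2 = x^3 + 5 x + 5 (mod 7) for (x, y) = (4, 2).
LHS: y^2 = 2^2 mod 7 = 4
RHS: x^3 + 5 x + 5 = 4^3 + 5*4 + 5 mod 7 = 5
LHS != RHS

No, not on the curve


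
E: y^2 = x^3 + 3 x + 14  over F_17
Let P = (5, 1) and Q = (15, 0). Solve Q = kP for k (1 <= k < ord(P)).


Enumerate multiples of P until we hit Q = (15, 0):
  1P = (5, 1)
  2P = (15, 0)
Match found at i = 2.

k = 2


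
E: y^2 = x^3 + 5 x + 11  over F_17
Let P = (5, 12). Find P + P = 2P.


Doubling: s = (3 x1^2 + a) / (2 y1)
s = (3*5^2 + 5) / (2*12) mod 17 = 9
x3 = s^2 - 2 x1 mod 17 = 9^2 - 2*5 = 3
y3 = s (x1 - x3) - y1 mod 17 = 9 * (5 - 3) - 12 = 6

2P = (3, 6)


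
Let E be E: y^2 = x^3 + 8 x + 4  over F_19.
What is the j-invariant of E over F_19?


Delta = -16(4 a^3 + 27 b^2) mod 19 = 11
-1728 * (4 a)^3 = -1728 * (4*8)^3 mod 19 = 12
j = 12 * 11^(-1) mod 19 = 8

j = 8 (mod 19)


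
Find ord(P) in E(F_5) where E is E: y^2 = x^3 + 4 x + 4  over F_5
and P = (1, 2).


Compute successive multiples of P until we hit O:
  1P = (1, 2)
  2P = (2, 0)
  3P = (1, 3)
  4P = O

ord(P) = 4


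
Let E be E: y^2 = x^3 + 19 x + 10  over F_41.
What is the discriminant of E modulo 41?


4 a^3 + 27 b^2 = 4*19^3 + 27*10^2 = 27436 + 2700 = 30136
Delta = -16 * (30136) = -482176
Delta mod 41 = 25

Delta = 25 (mod 41)


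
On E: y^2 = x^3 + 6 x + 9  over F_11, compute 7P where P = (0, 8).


k = 7 = 111_2 (binary, LSB first: 111)
Double-and-add from P = (0, 8):
  bit 0 = 1: acc = O + (0, 8) = (0, 8)
  bit 1 = 1: acc = (0, 8) + (1, 4) = (4, 8)
  bit 2 = 1: acc = (4, 8) + (7, 3) = (4, 3)

7P = (4, 3)
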